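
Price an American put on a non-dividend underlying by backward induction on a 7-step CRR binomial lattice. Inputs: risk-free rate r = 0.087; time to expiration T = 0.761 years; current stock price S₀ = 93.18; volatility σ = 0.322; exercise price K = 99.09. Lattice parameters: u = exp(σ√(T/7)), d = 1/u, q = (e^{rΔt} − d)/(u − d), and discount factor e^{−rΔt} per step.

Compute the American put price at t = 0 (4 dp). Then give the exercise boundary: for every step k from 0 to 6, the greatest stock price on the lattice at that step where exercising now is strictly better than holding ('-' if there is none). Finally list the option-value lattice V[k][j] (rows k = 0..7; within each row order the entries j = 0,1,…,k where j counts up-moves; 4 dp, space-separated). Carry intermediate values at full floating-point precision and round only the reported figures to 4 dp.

price = 11.2147
boundary = - - 75.3538 67.7636 75.3538 83.7942 75.3538
tree:
11.2147
16.6161 6.3974
23.7362 10.2997 2.8858
31.3264 15.9950 5.1923 0.7939
38.1521 23.7362 9.0895 1.6633 0.0000
44.2902 31.3264 15.2958 3.4848 0.0000 0.0000
49.8101 38.1521 23.7362 7.3009 0.0000 0.0000 0.0000
54.7739 44.2902 31.3264 15.2958 0.0000 0.0000 0.0000 0.0000

Δt=0.10871  u=1.11201  d=0.89927  q=0.51815  discount=0.99059
step 7 (expiry): payoffs max(K−S,0) = 54.7739 44.2902 31.3264 15.2958 0.0000 0.0000 0.0000 0.0000
step 6: (k=6,j=0): S=49.2799, (K−S)⁺=49.8101, hold=48.8773 ⇒ V=49.8101 exercise | (k=6,j=1): S=60.9379, (K−S)⁺=38.1521, hold=37.2193 ⇒ V=38.1521 exercise | (k=6,j=2): S=75.3538, (K−S)⁺=23.7362, hold=22.8034 ⇒ V=23.7362 exercise | (k=6,j=3): S=93.1800, (K−S)⁺=5.9100, hold=7.3009 ⇒ V=7.3009 continue | (k=6,j=4): S=115.2233, (K−S)⁺=0.0000, hold=0.0000 ⇒ V=0.0000 continue | (k=6,j=5): S=142.4813, (K−S)⁺=0.0000, hold=0.0000 ⇒ V=0.0000 continue | (k=6,j=6): S=176.1876, (K−S)⁺=0.0000, hold=0.0000 ⇒ V=0.0000 continue  boundary S*=75.3538
step 5: (k=5,j=0): S=54.7998, (K−S)⁺=44.2902, hold=43.3574 ⇒ V=44.2902 exercise | (k=5,j=1): S=67.7636, (K−S)⁺=31.3264, hold=30.3936 ⇒ V=31.3264 exercise | (k=5,j=2): S=83.7942, (K−S)⁺=15.2958, hold=15.0769 ⇒ V=15.2958 exercise | (k=5,j=3): S=103.6171, (K−S)⁺=0.0000, hold=3.4848 ⇒ V=3.4848 continue | (k=5,j=4): S=128.1295, (K−S)⁺=0.0000, hold=0.0000 ⇒ V=0.0000 continue | (k=5,j=5): S=158.4406, (K−S)⁺=0.0000, hold=0.0000 ⇒ V=0.0000 continue  boundary S*=83.7942
step 4: (k=4,j=0): S=60.9379, (K−S)⁺=38.1521, hold=37.2193 ⇒ V=38.1521 exercise | (k=4,j=1): S=75.3538, (K−S)⁺=23.7362, hold=22.8034 ⇒ V=23.7362 exercise | (k=4,j=2): S=93.1800, (K−S)⁺=5.9100, hold=9.0895 ⇒ V=9.0895 continue | (k=4,j=3): S=115.2233, (K−S)⁺=0.0000, hold=1.6633 ⇒ V=1.6633 continue | (k=4,j=4): S=142.4813, (K−S)⁺=0.0000, hold=0.0000 ⇒ V=0.0000 continue  boundary S*=75.3538
step 3: (k=3,j=0): S=67.7636, (K−S)⁺=31.3264, hold=30.3936 ⇒ V=31.3264 exercise | (k=3,j=1): S=83.7942, (K−S)⁺=15.2958, hold=15.9950 ⇒ V=15.9950 continue | (k=3,j=2): S=103.6171, (K−S)⁺=0.0000, hold=5.1923 ⇒ V=5.1923 continue | (k=3,j=3): S=128.1295, (K−S)⁺=0.0000, hold=0.7939 ⇒ V=0.7939 continue  boundary S*=67.7636
step 2: (k=2,j=0): S=75.3538, (K−S)⁺=23.7362, hold=23.1623 ⇒ V=23.7362 exercise | (k=2,j=1): S=93.1800, (K−S)⁺=5.9100, hold=10.2997 ⇒ V=10.2997 continue | (k=2,j=2): S=115.2233, (K−S)⁺=0.0000, hold=2.8858 ⇒ V=2.8858 continue  boundary S*=75.3538
step 1: (k=1,j=0): S=83.7942, (K−S)⁺=15.2958, hold=16.6161 ⇒ V=16.6161 continue | (k=1,j=1): S=103.6171, (K−S)⁺=0.0000, hold=6.3974 ⇒ V=6.3974 continue  boundary S*=-
step 0: (k=0,j=0): S=93.1800, (K−S)⁺=5.9100, hold=11.2147 ⇒ V=11.2147 continue  boundary S*=-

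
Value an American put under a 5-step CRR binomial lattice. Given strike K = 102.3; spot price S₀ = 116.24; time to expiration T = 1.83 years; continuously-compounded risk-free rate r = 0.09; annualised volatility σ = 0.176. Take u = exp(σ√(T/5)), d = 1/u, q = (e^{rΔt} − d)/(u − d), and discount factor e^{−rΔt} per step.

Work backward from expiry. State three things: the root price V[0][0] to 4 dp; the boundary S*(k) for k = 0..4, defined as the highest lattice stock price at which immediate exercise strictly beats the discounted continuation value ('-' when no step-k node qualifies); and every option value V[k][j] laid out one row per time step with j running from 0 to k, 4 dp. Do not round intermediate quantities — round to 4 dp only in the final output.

Δt=0.36600  u=1.11235  d=0.89900  q=0.63037  discount=0.96760
step 5 (expiry): payoffs max(K−S,0) = 34.0433 17.8442 0.0000 0.0000 0.0000 0.0000
step 4: (k=4,j=0): S=75.9254, (K−S)⁺=26.3746, hold=23.0597 ⇒ V=26.3746 exercise | (k=4,j=1): S=93.9445, (K−S)⁺=8.3555, hold=6.3821 ⇒ V=8.3555 exercise | (k=4,j=2): S=116.2400, (K−S)⁺=0.0000, hold=0.0000 ⇒ V=0.0000 continue | (k=4,j=3): S=143.8268, (K−S)⁺=0.0000, hold=0.0000 ⇒ V=0.0000 continue | (k=4,j=4): S=177.9607, (K−S)⁺=0.0000, hold=0.0000 ⇒ V=0.0000 continue  boundary S*=93.9445
step 3: (k=3,j=0): S=84.4558, (K−S)⁺=17.8442, hold=14.5294 ⇒ V=17.8442 exercise | (k=3,j=1): S=104.4993, (K−S)⁺=0.0000, hold=2.9884 ⇒ V=2.9884 continue | (k=3,j=2): S=129.2998, (K−S)⁺=0.0000, hold=0.0000 ⇒ V=0.0000 continue | (k=3,j=3): S=159.9860, (K−S)⁺=0.0000, hold=0.0000 ⇒ V=0.0000 continue  boundary S*=84.4558
step 2: (k=2,j=0): S=93.9445, (K−S)⁺=8.3555, hold=8.2048 ⇒ V=8.3555 exercise | (k=2,j=1): S=116.2400, (K−S)⁺=0.0000, hold=1.0688 ⇒ V=1.0688 continue | (k=2,j=2): S=143.8268, (K−S)⁺=0.0000, hold=0.0000 ⇒ V=0.0000 continue  boundary S*=93.9445
step 1: (k=1,j=0): S=104.4993, (K−S)⁺=0.0000, hold=3.6403 ⇒ V=3.6403 continue | (k=1,j=1): S=129.2998, (K−S)⁺=0.0000, hold=0.3823 ⇒ V=0.3823 continue  boundary S*=-
step 0: (k=0,j=0): S=116.2400, (K−S)⁺=0.0000, hold=1.5351 ⇒ V=1.5351 continue  boundary S*=-

price = 1.5351
boundary = - - 93.9445 84.4558 93.9445
tree:
1.5351
3.6403 0.3823
8.3555 1.0688 0.0000
17.8442 2.9884 0.0000 0.0000
26.3746 8.3555 0.0000 0.0000 0.0000
34.0433 17.8442 0.0000 0.0000 0.0000 0.0000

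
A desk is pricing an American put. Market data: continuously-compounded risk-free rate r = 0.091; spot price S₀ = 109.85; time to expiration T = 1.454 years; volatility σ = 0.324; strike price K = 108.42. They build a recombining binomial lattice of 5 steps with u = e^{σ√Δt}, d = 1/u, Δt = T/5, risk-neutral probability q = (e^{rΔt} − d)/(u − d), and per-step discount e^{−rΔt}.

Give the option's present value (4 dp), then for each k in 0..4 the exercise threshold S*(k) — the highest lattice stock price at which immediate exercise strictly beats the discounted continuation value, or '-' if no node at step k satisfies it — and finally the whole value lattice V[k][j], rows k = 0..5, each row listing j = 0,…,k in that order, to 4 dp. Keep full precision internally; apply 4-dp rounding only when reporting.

price = 11.4905
boundary = - - 77.4534 65.0370 77.4534
tree:
11.4905
19.2207 5.2899
30.9666 9.8876 1.5242
43.3830 17.9103 3.3499 0.0000
53.8089 30.9666 7.3621 0.0000 0.0000
62.5635 43.3830 16.1798 0.0000 0.0000 0.0000

Δt=0.29080  u=1.19091  d=0.83969  q=0.53278  discount=0.97388
step 5 (expiry): payoffs max(K−S,0) = 62.5635 43.3830 16.1798 0.0000 0.0000 0.0000
step 4: (k=4,j=0): S=54.6111, (K−S)⁺=53.8089, hold=50.9775 ⇒ V=53.8089 exercise | (k=4,j=1): S=77.4534, (K−S)⁺=30.9666, hold=28.1352 ⇒ V=30.9666 exercise | (k=4,j=2): S=109.8500, (K−S)⁺=0.0000, hold=7.3621 ⇒ V=7.3621 continue | (k=4,j=3): S=155.7972, (K−S)⁺=0.0000, hold=0.0000 ⇒ V=0.0000 continue | (k=4,j=4): S=220.9630, (K−S)⁺=0.0000, hold=0.0000 ⇒ V=0.0000 continue  boundary S*=77.4534
step 3: (k=3,j=0): S=65.0370, (K−S)⁺=43.3830, hold=40.5515 ⇒ V=43.3830 exercise | (k=3,j=1): S=92.2402, (K−S)⁺=16.1798, hold=17.9103 ⇒ V=17.9103 continue | (k=3,j=2): S=130.8217, (K−S)⁺=0.0000, hold=3.3499 ⇒ V=3.3499 continue | (k=3,j=3): S=185.5409, (K−S)⁺=0.0000, hold=0.0000 ⇒ V=0.0000 continue  boundary S*=65.0370
step 2: (k=2,j=0): S=77.4534, (K−S)⁺=30.9666, hold=29.0330 ⇒ V=30.9666 exercise | (k=2,j=1): S=109.8500, (K−S)⁺=0.0000, hold=9.8876 ⇒ V=9.8876 continue | (k=2,j=2): S=155.7972, (K−S)⁺=0.0000, hold=1.5242 ⇒ V=1.5242 continue  boundary S*=77.4534
step 1: (k=1,j=0): S=92.2402, (K−S)⁺=16.1798, hold=19.2207 ⇒ V=19.2207 continue | (k=1,j=1): S=130.8217, (K−S)⁺=0.0000, hold=5.2899 ⇒ V=5.2899 continue  boundary S*=-
step 0: (k=0,j=0): S=109.8500, (K−S)⁺=0.0000, hold=11.4905 ⇒ V=11.4905 continue  boundary S*=-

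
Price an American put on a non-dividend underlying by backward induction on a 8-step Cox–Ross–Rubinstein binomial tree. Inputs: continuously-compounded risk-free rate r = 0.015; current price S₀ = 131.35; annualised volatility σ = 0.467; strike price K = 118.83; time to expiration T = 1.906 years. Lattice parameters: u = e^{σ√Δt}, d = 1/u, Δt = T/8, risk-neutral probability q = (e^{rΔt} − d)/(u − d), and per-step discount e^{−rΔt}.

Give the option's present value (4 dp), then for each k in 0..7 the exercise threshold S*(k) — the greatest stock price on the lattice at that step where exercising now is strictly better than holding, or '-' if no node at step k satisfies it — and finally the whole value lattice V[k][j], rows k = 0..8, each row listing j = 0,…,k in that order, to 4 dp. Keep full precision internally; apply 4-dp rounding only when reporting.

price = 24.3805
boundary = - - - - 52.7772 42.0194 52.7772 66.2891
tree:
24.3805
32.8271 14.2939
42.9219 20.8015 6.4871
54.2625 29.4602 10.4283 1.7418
66.0528 40.3434 16.4483 3.1844 0.0000
76.8106 52.9774 25.2869 5.8215 0.0000 0.0000
85.3755 66.0528 37.4842 10.6427 0.0000 0.0000 0.0000
92.1947 76.8106 52.5409 19.4565 0.0000 0.0000 0.0000 0.0000
97.6238 85.3755 66.0528 35.5697 0.0000 0.0000 0.0000 0.0000 0.0000

Δt=0.23825, u=1.25602, d=0.79617, q=0.45104, disc=e^(-rΔt)=0.99643
k=8 terminal: V=max(K-S,0) → 97.6238 85.3755 66.0528 35.5697 0.0000 0.0000 0.0000 0.0000 0.0000
k=7: j=0 S=26.6353 intr=92.1947 cont=91.7708 V=92.1947[EX]; j=1 S=42.0194 intr=76.8106 cont=76.3867 V=76.8106[EX]; j=2 S=66.2891 intr=52.5409 cont=52.1170 V=52.5409[EX]; j=3 S=104.5765 intr=14.2535 cont=19.4565 V=19.4565[hold]; j=4 S=164.9780 intr=0.0000 cont=0.0000 V=0.0000[hold]; j=5 S=260.2664 intr=0.0000 cont=0.0000 V=0.0000[hold]; j=6 S=410.5916 intr=0.0000 cont=0.0000 V=0.0000[hold]; j=7 S=647.7420 intr=0.0000 cont=0.0000 V=0.0000[hold]  S*(7)=66.2891
k=6: j=0 S=33.4545 intr=85.3755 cont=84.9516 V=85.3755[EX]; j=1 S=52.7772 intr=66.0528 cont=65.6289 V=66.0528[EX]; j=2 S=83.2603 intr=35.5697 cont=37.4842 V=37.4842[hold]; j=3 S=131.3500 intr=0.0000 cont=10.6427 V=10.6427[hold]; j=4 S=207.2154 intr=0.0000 cont=0.0000 V=0.0000[hold]; j=5 S=326.8994 intr=0.0000 cont=0.0000 V=0.0000[hold]; j=6 S=515.7106 intr=0.0000 cont=0.0000 V=0.0000[hold]  S*(6)=52.7772
k=5: j=0 S=42.0194 intr=76.8106 cont=76.3867 V=76.8106[EX]; j=1 S=66.2891 intr=52.5409 cont=52.9774 V=52.9774[hold]; j=2 S=104.5765 intr=14.2535 cont=25.2869 V=25.2869[hold]; j=3 S=164.9780 intr=0.0000 cont=5.8215 V=5.8215[hold]; j=4 S=260.2664 intr=0.0000 cont=0.0000 V=0.0000[hold]; j=5 S=410.5916 intr=0.0000 cont=0.0000 V=0.0000[hold]  S*(5)=42.0194
k=4: j=0 S=52.7772 intr=66.0528 cont=65.8251 V=66.0528[EX]; j=1 S=83.2603 intr=35.5697 cont=40.3434 V=40.3434[hold]; j=2 S=131.3500 intr=0.0000 cont=16.4483 V=16.4483[hold]; j=3 S=207.2154 intr=0.0000 cont=3.1844 V=3.1844[hold]; j=4 S=326.8994 intr=0.0000 cont=0.0000 V=0.0000[hold]  S*(4)=52.7772
k=3: j=0 S=66.2891 intr=52.5409 cont=54.2625 V=54.2625[hold]; j=1 S=104.5765 intr=14.2535 cont=29.4602 V=29.4602[hold]; j=2 S=164.9780 intr=0.0000 cont=10.4283 V=10.4283[hold]; j=3 S=260.2664 intr=0.0000 cont=1.7418 V=1.7418[hold]  S*(3)=-
k=2: j=0 S=83.2603 intr=35.5697 cont=42.9219 V=42.9219[hold]; j=1 S=131.3500 intr=0.0000 cont=20.8015 V=20.8015[hold]; j=2 S=207.2154 intr=0.0000 cont=6.4871 V=6.4871[hold]  S*(2)=-
k=1: j=0 S=104.5765 intr=14.2535 cont=32.8271 V=32.8271[hold]; j=1 S=164.9780 intr=0.0000 cont=14.2939 V=14.2939[hold]  S*(1)=-
k=0: j=0 S=131.3500 intr=0.0000 cont=24.3805 V=24.3805[hold]  S*(0)=-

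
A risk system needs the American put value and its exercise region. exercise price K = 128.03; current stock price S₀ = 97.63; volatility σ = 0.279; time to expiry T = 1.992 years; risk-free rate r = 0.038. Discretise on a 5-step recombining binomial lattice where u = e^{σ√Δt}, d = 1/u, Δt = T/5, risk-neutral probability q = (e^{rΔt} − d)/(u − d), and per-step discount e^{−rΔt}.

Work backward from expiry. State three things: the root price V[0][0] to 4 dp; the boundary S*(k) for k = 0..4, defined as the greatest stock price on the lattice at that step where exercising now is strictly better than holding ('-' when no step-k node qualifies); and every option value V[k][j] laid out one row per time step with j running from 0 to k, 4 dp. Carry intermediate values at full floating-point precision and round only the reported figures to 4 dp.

params: Δt=0.39840 u=1.19256 d=0.83853 q=0.49918 e^(-rΔt)=0.98497
t_5 payoffs: 87.5554 70.4670 46.1641 11.6004 0.0000 0.0000
t_4: node(4,0) S=48.2684 payoff=79.7616 vs cont=77.8379 → 79.7616 [stop]  node(4,1) S=68.6473 payoff=59.3827 vs cont=57.4591 → 59.3827 [stop]  node(4,2) S=97.6300 payoff=30.4000 vs cont=28.4763 → 30.4000 [stop]  node(4,3) S=138.8492 payoff=0.0000 vs cont=5.7225 → 5.7225 [wait]  node(4,4) S=197.4711 payoff=0.0000 vs cont=0.0000 → 0.0000 [wait]  ⇒ S*(4)=97.6300
t_3: node(3,0) S=57.5630 payoff=70.4670 vs cont=68.5434 → 70.4670 [stop]  node(3,1) S=81.8659 payoff=46.1641 vs cont=44.2404 → 46.1641 [stop]  node(3,2) S=116.4296 payoff=11.6004 vs cont=17.8099 → 17.8099 [wait]  node(3,3) S=165.5859 payoff=0.0000 vs cont=2.8229 → 2.8229 [wait]  ⇒ S*(3)=81.8659
t_2: node(2,0) S=68.6473 payoff=59.3827 vs cont=57.4591 → 59.3827 [stop]  node(2,1) S=97.6300 payoff=30.4000 vs cont=31.5294 → 31.5294 [wait]  node(2,2) S=138.8492 payoff=0.0000 vs cont=10.1735 → 10.1735 [wait]  ⇒ S*(2)=68.6473
t_1: node(1,0) S=81.8659 payoff=46.1641 vs cont=44.7957 → 46.1641 [stop]  node(1,1) S=116.4296 payoff=11.6004 vs cont=20.5555 → 20.5555 [wait]  ⇒ S*(1)=81.8659
t_0: node(0,0) S=97.6300 payoff=30.4000 vs cont=32.8793 → 32.8793 [wait]  ⇒ S*(0)=-

price = 32.8793
boundary = - 81.8659 68.6473 81.8659 97.6300
tree:
32.8793
46.1641 20.5555
59.3827 31.5294 10.1735
70.4670 46.1641 17.8099 2.8229
79.7616 59.3827 30.4000 5.7225 0.0000
87.5554 70.4670 46.1641 11.6004 0.0000 0.0000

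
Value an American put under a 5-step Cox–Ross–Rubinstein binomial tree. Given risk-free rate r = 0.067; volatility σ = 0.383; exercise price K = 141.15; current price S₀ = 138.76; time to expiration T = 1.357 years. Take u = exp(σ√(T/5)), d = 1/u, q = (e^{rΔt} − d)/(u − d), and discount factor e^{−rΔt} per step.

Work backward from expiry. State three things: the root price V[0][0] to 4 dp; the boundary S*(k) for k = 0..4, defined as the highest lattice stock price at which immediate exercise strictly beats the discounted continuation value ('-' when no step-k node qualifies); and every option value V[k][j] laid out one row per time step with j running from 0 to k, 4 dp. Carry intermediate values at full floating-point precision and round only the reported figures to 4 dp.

params: Δt=0.27140 u=1.22083 d=0.81912 q=0.49596 e^(-rΔt)=0.98198
t_5 payoffs: 89.9824 64.8890 27.4893 0.0000 0.0000 0.0000
t_4: node(4,0) S=62.4667 payoff=78.6833 vs cont=76.1398 → 78.6833 [stop]  node(4,1) S=93.1015 payoff=48.0485 vs cont=45.5051 → 48.0485 [stop]  node(4,2) S=138.7600 payoff=2.3900 vs cont=13.6059 → 13.6059 [wait]  node(4,3) S=206.8102 payoff=0.0000 vs cont=0.0000 → 0.0000 [wait]  node(4,4) S=308.2335 payoff=0.0000 vs cont=0.0000 → 0.0000 [wait]  ⇒ S*(4)=93.1015
t_3: node(3,0) S=76.2610 payoff=64.8890 vs cont=62.3455 → 64.8890 [stop]  node(3,1) S=113.6607 payoff=27.4893 vs cont=30.4083 → 30.4083 [wait]  node(3,2) S=169.4019 payoff=0.0000 vs cont=6.7343 → 6.7343 [wait]  node(3,3) S=252.4794 payoff=0.0000 vs cont=0.0000 → 0.0000 [wait]  ⇒ S*(3)=76.2610
t_2: node(2,0) S=93.1015 payoff=48.0485 vs cont=46.9267 → 48.0485 [stop]  node(2,1) S=138.7600 payoff=2.3900 vs cont=18.3305 → 18.3305 [wait]  node(2,2) S=206.8102 payoff=0.0000 vs cont=3.3332 → 3.3332 [wait]  ⇒ S*(2)=93.1015
t_1: node(1,0) S=113.6607 payoff=27.4893 vs cont=32.7093 → 32.7093 [wait]  node(1,1) S=169.4019 payoff=0.0000 vs cont=10.6961 → 10.6961 [wait]  ⇒ S*(1)=-
t_0: node(0,0) S=138.7600 payoff=2.3900 vs cont=21.3989 → 21.3989 [wait]  ⇒ S*(0)=-

price = 21.3989
boundary = - - 93.1015 76.2610 93.1015
tree:
21.3989
32.7093 10.6961
48.0485 18.3305 3.3332
64.8890 30.4083 6.7343 0.0000
78.6833 48.0485 13.6059 0.0000 0.0000
89.9824 64.8890 27.4893 0.0000 0.0000 0.0000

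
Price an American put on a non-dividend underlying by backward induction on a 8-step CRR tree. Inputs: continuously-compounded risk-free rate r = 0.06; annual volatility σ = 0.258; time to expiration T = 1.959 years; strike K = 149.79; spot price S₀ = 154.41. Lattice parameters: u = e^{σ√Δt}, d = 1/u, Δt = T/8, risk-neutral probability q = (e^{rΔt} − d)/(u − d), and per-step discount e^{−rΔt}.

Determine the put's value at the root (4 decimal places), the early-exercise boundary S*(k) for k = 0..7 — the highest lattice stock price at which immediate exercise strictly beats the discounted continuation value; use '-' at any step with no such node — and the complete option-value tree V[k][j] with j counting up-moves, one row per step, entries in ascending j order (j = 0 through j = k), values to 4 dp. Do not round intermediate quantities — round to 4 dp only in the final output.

price = 13.1323
boundary = - - - 105.2774 119.6140 105.2774 119.6140 105.2774
tree:
13.1323
20.4192 6.9337
30.7253 11.7041 2.8289
44.5126 19.1623 5.3108 0.6714
57.1308 30.1760 9.7741 1.4371 0.0000
68.2367 44.5126 17.5097 3.0764 0.0000 0.0000
78.0114 57.1308 30.1760 6.5853 0.0000 0.0000 0.0000
86.6146 68.2367 44.5126 14.0968 0.0000 0.0000 0.0000 0.0000
94.1866 78.0114 57.1308 30.1760 0.0000 0.0000 0.0000 0.0000 0.0000

Δt=0.24488, u=1.13618, d=0.88014, q=0.52593, disc=e^(-rΔt)=0.98541
k=8 terminal: V=max(K-S,0) → 94.1866 78.0114 57.1308 30.1760 0.0000 0.0000 0.0000 0.0000 0.0000
k=7: j=0 S=63.1754 intr=86.6146 cont=84.4299 V=86.6146[EX]; j=1 S=81.5533 intr=68.2367 cont=66.0520 V=68.2367[EX]; j=2 S=105.2774 intr=44.5126 cont=42.3279 V=44.5126[EX]; j=3 S=135.9029 intr=13.8871 cont=14.0968 V=14.0968[hold]; j=4 S=175.4374 intr=0.0000 cont=0.0000 V=0.0000[hold]; j=5 S=226.4726 intr=0.0000 cont=0.0000 V=0.0000[hold]; j=6 S=292.3542 intr=0.0000 cont=0.0000 V=0.0000[hold]; j=7 S=377.4008 intr=0.0000 cont=0.0000 V=0.0000[hold]  S*(7)=105.2774
k=6: j=0 S=71.7786 intr=78.0114 cont=75.8267 V=78.0114[EX]; j=1 S=92.6592 intr=57.1308 cont=54.9461 V=57.1308[EX]; j=2 S=119.6140 intr=30.1760 cont=28.1000 V=30.1760[EX]; j=3 S=154.4100 intr=0.0000 cont=6.5853 V=6.5853[hold]; j=4 S=199.3283 intr=0.0000 cont=0.0000 V=0.0000[hold]; j=5 S=257.3135 intr=0.0000 cont=0.0000 V=0.0000[hold]; j=6 S=332.1667 intr=0.0000 cont=0.0000 V=0.0000[hold]  S*(6)=119.6140
k=5: j=0 S=81.5533 intr=68.2367 cont=66.0520 V=68.2367[EX]; j=1 S=105.2774 intr=44.5126 cont=42.3279 V=44.5126[EX]; j=2 S=135.9029 intr=13.8871 cont=17.5097 V=17.5097[hold]; j=3 S=175.4374 intr=0.0000 cont=3.0764 V=3.0764[hold]; j=4 S=226.4726 intr=0.0000 cont=0.0000 V=0.0000[hold]; j=5 S=292.3542 intr=0.0000 cont=0.0000 V=0.0000[hold]  S*(5)=105.2774
k=4: j=0 S=92.6592 intr=57.1308 cont=54.9461 V=57.1308[EX]; j=1 S=119.6140 intr=30.1760 cont=29.8688 V=30.1760[EX]; j=2 S=154.4100 intr=0.0000 cont=9.7741 V=9.7741[hold]; j=3 S=199.3283 intr=0.0000 cont=1.4371 V=1.4371[hold]; j=4 S=257.3135 intr=0.0000 cont=0.0000 V=0.0000[hold]  S*(4)=119.6140
k=3: j=0 S=105.2774 intr=44.5126 cont=42.3279 V=44.5126[EX]; j=1 S=135.9029 intr=13.8871 cont=19.1623 V=19.1623[hold]; j=2 S=175.4374 intr=0.0000 cont=5.3108 V=5.3108[hold]; j=3 S=226.4726 intr=0.0000 cont=0.6714 V=0.6714[hold]  S*(3)=105.2774
k=2: j=0 S=119.6140 intr=30.1760 cont=30.7253 V=30.7253[hold]; j=1 S=154.4100 intr=0.0000 cont=11.7041 V=11.7041[hold]; j=2 S=199.3283 intr=0.0000 cont=2.8289 V=2.8289[hold]  S*(2)=-
k=1: j=0 S=135.9029 intr=13.8871 cont=20.4192 V=20.4192[hold]; j=1 S=175.4374 intr=0.0000 cont=6.9337 V=6.9337[hold]  S*(1)=-
k=0: j=0 S=154.4100 intr=0.0000 cont=13.1323 V=13.1323[hold]  S*(0)=-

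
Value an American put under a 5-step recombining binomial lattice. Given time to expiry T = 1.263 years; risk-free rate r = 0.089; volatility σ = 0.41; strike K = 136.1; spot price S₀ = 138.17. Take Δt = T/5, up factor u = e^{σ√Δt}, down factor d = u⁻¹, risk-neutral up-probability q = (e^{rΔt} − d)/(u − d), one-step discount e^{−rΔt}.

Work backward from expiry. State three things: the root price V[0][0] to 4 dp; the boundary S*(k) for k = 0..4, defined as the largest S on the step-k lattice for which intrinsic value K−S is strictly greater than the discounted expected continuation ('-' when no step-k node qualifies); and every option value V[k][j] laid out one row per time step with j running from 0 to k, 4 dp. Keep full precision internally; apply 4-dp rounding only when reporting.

price = 18.8188
boundary = - - 91.5018 74.4625 91.5018
tree:
18.8188
29.5311 9.1030
44.5982 16.0038 2.7078
61.6375 27.3078 5.5772 0.0000
75.5038 44.5982 11.4872 0.0000 0.0000
86.7879 61.6375 23.6598 0.0000 0.0000 0.0000

Δt=0.25260, u=1.22883, d=0.81378, q=0.50344, disc=e^(-rΔt)=0.97777
k=5 terminal: V=max(K-S,0) → 86.7879 61.6375 23.6598 0.0000 0.0000 0.0000
k=4: j=0 S=60.5962 intr=75.5038 cont=72.4782 V=75.5038[EX]; j=1 S=91.5018 intr=44.5982 cont=41.5726 V=44.5982[EX]; j=2 S=138.1700 intr=0.0000 cont=11.4872 V=11.4872[hold]; j=3 S=208.6402 intr=0.0000 cont=0.0000 V=0.0000[hold]; j=4 S=315.0520 intr=0.0000 cont=0.0000 V=0.0000[hold]  S*(4)=91.5018
k=3: j=0 S=74.4625 intr=61.6375 cont=58.6120 V=61.6375[EX]; j=1 S=112.4402 intr=23.6598 cont=27.3078 V=27.3078[hold]; j=2 S=169.7876 intr=0.0000 cont=5.5772 V=5.5772[hold]; j=3 S=256.3835 intr=0.0000 cont=0.0000 V=0.0000[hold]  S*(3)=74.4625
k=2: j=0 S=91.5018 intr=44.5982 cont=43.3684 V=44.5982[EX]; j=1 S=138.1700 intr=0.0000 cont=16.0038 V=16.0038[hold]; j=2 S=208.6402 intr=0.0000 cont=2.7078 V=2.7078[hold]  S*(2)=91.5018
k=1: j=0 S=112.4402 intr=23.6598 cont=29.5311 V=29.5311[hold]; j=1 S=169.7876 intr=0.0000 cont=9.1030 V=9.1030[hold]  S*(1)=-
k=0: j=0 S=138.1700 intr=0.0000 cont=18.8188 V=18.8188[hold]  S*(0)=-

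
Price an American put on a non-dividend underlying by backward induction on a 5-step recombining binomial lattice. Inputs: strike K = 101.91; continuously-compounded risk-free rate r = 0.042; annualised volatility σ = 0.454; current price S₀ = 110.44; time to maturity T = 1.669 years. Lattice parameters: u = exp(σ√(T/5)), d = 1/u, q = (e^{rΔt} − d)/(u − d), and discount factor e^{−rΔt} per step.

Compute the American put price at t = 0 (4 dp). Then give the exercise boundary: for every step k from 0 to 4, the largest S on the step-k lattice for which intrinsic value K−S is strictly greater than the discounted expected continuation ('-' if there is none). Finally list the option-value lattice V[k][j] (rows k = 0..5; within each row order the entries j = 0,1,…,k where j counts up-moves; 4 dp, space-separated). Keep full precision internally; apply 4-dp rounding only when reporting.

price = 18.3625
boundary = - - - 50.2782 65.3575
tree:
18.3625
26.9146 8.9417
38.1176 14.6609 2.5393
51.6318 23.5089 4.7812 0.0000
63.2320 36.5525 9.0025 0.0000 0.0000
72.1558 51.6318 16.9507 0.0000 0.0000 0.0000

Δt=0.33380, u=1.29992, d=0.76928, q=0.46140, disc=e^(-rΔt)=0.98608
k=5 terminal: V=max(K-S,0) → 72.1558 51.6318 16.9507 0.0000 0.0000 0.0000
k=4: j=0 S=38.6780 intr=63.2320 cont=61.8132 V=63.2320[EX]; j=1 S=65.3575 intr=36.5525 cont=35.1338 V=36.5525[EX]; j=2 S=110.4400 intr=0.0000 cont=9.0025 V=9.0025[hold]; j=3 S=186.6198 intr=0.0000 cont=0.0000 V=0.0000[hold]; j=4 S=315.3472 intr=0.0000 cont=0.0000 V=0.0000[hold]  S*(4)=65.3575
k=3: j=0 S=50.2782 intr=51.6318 cont=50.2131 V=51.6318[EX]; j=1 S=84.9593 intr=16.9507 cont=23.5089 V=23.5089[hold]; j=2 S=143.5628 intr=0.0000 cont=4.7812 V=4.7812[hold]; j=3 S=242.5902 intr=0.0000 cont=0.0000 V=0.0000[hold]  S*(3)=50.2782
k=2: j=0 S=65.3575 intr=36.5525 cont=38.1176 V=38.1176[hold]; j=1 S=110.4400 intr=0.0000 cont=14.6609 V=14.6609[hold]; j=2 S=186.6198 intr=0.0000 cont=2.5393 V=2.5393[hold]  S*(2)=-
k=1: j=0 S=84.9593 intr=16.9507 cont=26.9146 V=26.9146[hold]; j=1 S=143.5628 intr=0.0000 cont=8.9417 V=8.9417[hold]  S*(1)=-
k=0: j=0 S=110.4400 intr=0.0000 cont=18.3625 V=18.3625[hold]  S*(0)=-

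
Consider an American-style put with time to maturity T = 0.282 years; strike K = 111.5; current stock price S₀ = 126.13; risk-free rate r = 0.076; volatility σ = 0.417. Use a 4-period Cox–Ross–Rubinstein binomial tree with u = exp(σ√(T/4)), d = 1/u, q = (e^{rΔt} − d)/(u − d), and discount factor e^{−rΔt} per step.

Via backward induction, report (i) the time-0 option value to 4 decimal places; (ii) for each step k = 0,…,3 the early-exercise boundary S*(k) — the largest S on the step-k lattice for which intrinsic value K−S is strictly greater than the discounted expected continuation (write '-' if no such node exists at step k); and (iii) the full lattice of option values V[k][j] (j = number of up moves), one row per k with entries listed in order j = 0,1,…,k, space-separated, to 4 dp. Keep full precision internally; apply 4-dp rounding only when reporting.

Δt=0.07050, u=1.11708, d=0.89519, q=0.49656, disc=e^(-rΔt)=0.99466
k=4 terminal: V=max(K-S,0) → 30.5017 10.4242 0.0000 0.0000 0.0000
k=3: j=0 S=90.4819 intr=21.0181 cont=20.4223 V=21.0181[EX]; j=1 S=112.9101 intr=0.0000 cont=5.2199 V=5.2199[hold]; j=2 S=140.8977 intr=0.0000 cont=0.0000 V=0.0000[hold]; j=3 S=175.8228 intr=0.0000 cont=0.0000 V=0.0000[hold]  S*(3)=90.4819
k=2: j=0 S=101.0758 intr=10.4242 cont=13.1030 V=13.1030[hold]; j=1 S=126.1300 intr=0.0000 cont=2.6139 V=2.6139[hold]; j=2 S=157.3945 intr=0.0000 cont=0.0000 V=0.0000[hold]  S*(2)=-
k=1: j=0 S=112.9101 intr=0.0000 cont=7.8523 V=7.8523[hold]; j=1 S=140.8977 intr=0.0000 cont=1.3089 V=1.3089[hold]  S*(1)=-
k=0: j=0 S=126.1300 intr=0.0000 cont=4.5785 V=4.5785[hold]  S*(0)=-

price = 4.5785
boundary = - - - 90.4819
tree:
4.5785
7.8523 1.3089
13.1030 2.6139 0.0000
21.0181 5.2199 0.0000 0.0000
30.5017 10.4242 0.0000 0.0000 0.0000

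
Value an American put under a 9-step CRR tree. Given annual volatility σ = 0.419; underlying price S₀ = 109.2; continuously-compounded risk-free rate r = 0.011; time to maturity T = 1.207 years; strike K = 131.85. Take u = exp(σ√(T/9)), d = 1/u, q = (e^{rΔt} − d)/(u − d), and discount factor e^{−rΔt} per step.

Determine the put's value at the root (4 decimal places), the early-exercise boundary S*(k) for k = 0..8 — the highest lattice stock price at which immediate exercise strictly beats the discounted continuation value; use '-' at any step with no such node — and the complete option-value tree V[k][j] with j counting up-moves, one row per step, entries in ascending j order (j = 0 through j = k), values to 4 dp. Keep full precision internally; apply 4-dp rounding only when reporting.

Δt=0.13411, u=1.16584, d=0.85775, q=0.46651, disc=e^(-rΔt)=0.99853
k=9 terminal: V=max(K-S,0) → 104.4047 94.5467 81.1479 62.9365 38.1837 4.5402 0.0000 0.0000 0.0000 0.0000
k=8: j=0 S=31.9969 intr=99.8531 cont=99.6587 V=99.8531[EX]; j=1 S=43.4897 intr=88.3603 cont=88.1659 V=88.3603[EX]; j=2 S=59.1106 intr=72.7394 cont=72.5450 V=72.7394[EX]; j=3 S=80.3422 intr=51.5078 cont=51.3134 V=51.5078[EX]; j=4 S=109.2000 intr=22.6500 cont=22.4556 V=22.6500[EX]; j=5 S=148.4230 intr=0.0000 cont=2.4186 V=2.4186[hold]; j=6 S=201.7344 intr=0.0000 cont=0.0000 V=0.0000[hold]; j=7 S=274.1945 intr=0.0000 cont=0.0000 V=0.0000[hold]; j=8 S=372.6811 intr=0.0000 cont=0.0000 V=0.0000[hold]  S*(8)=109.2000
k=7: j=0 S=37.3033 intr=94.5467 cont=94.3523 V=94.5467[EX]; j=1 S=50.7021 intr=81.1479 cont=80.9535 V=81.1479[EX]; j=2 S=68.9135 intr=62.9365 cont=62.7421 V=62.9365[EX]; j=3 S=93.6663 intr=38.1837 cont=37.9894 V=38.1837[EX]; j=4 S=127.3098 intr=4.5402 cont=13.1924 V=13.1924[hold]; j=5 S=173.0377 intr=0.0000 cont=1.2884 V=1.2884[hold]; j=6 S=235.1903 intr=0.0000 cont=0.0000 V=0.0000[hold]; j=7 S=319.6672 intr=0.0000 cont=0.0000 V=0.0000[hold]  S*(7)=93.6663
k=6: j=0 S=43.4897 intr=88.3603 cont=88.1659 V=88.3603[EX]; j=1 S=59.1106 intr=72.7394 cont=72.5450 V=72.7394[EX]; j=2 S=80.3422 intr=51.5078 cont=51.3134 V=51.5078[EX]; j=3 S=109.2000 intr=22.6500 cont=26.4860 V=26.4860[hold]; j=4 S=148.4230 intr=0.0000 cont=7.6279 V=7.6279[hold]; j=5 S=201.7344 intr=0.0000 cont=0.6863 V=0.6863[hold]; j=6 S=274.1945 intr=0.0000 cont=0.0000 V=0.0000[hold]  S*(6)=80.3422
k=5: j=0 S=50.7021 intr=81.1479 cont=80.9535 V=81.1479[EX]; j=1 S=68.9135 intr=62.9365 cont=62.7421 V=62.9365[EX]; j=2 S=93.6663 intr=38.1837 cont=39.7762 V=39.7762[hold]; j=3 S=127.3098 intr=4.5402 cont=17.6625 V=17.6625[hold]; j=4 S=173.0377 intr=0.0000 cont=4.3831 V=4.3831[hold]; j=5 S=235.1903 intr=0.0000 cont=0.3656 V=0.3656[hold]  S*(5)=68.9135
k=4: j=0 S=59.1106 intr=72.7394 cont=72.5450 V=72.7394[EX]; j=1 S=80.3422 intr=51.5078 cont=52.0552 V=52.0552[hold]; j=2 S=109.2000 intr=22.6500 cont=29.4166 V=29.4166[hold]; j=3 S=148.4230 intr=0.0000 cont=11.4507 V=11.4507[hold]; j=4 S=201.7344 intr=0.0000 cont=2.5052 V=2.5052[hold]  S*(4)=59.1106
k=3: j=0 S=68.9135 intr=62.9365 cont=62.9971 V=62.9971[hold]; j=1 S=93.6663 intr=38.1837 cont=41.4330 V=41.4330[hold]; j=2 S=127.3098 intr=4.5402 cont=21.0044 V=21.0044[hold]; j=3 S=173.0377 intr=0.0000 cont=7.2669 V=7.2669[hold]  S*(3)=-
k=2: j=0 S=80.3422 intr=51.5078 cont=52.8593 V=52.8593[hold]; j=1 S=109.2000 intr=22.6500 cont=31.8559 V=31.8559[hold]; j=2 S=148.4230 intr=0.0000 cont=14.5742 V=14.5742[hold]  S*(2)=-
k=1: j=0 S=93.6663 intr=38.1837 cont=42.9976 V=42.9976[hold]; j=1 S=127.3098 intr=4.5402 cont=23.7588 V=23.7588[hold]  S*(1)=-
k=0: j=0 S=109.2000 intr=22.6500 cont=33.9724 V=33.9724[hold]  S*(0)=-

price = 33.9724
boundary = - - - - 59.1106 68.9135 80.3422 93.6663 109.2000
tree:
33.9724
42.9976 23.7588
52.8593 31.8559 14.5742
62.9971 41.4330 21.0044 7.2669
72.7394 52.0552 29.4166 11.4507 2.5052
81.1479 62.9365 39.7762 17.6625 4.3831 0.3656
88.3603 72.7394 51.5078 26.4860 7.6279 0.6863 0.0000
94.5467 81.1479 62.9365 38.1837 13.1924 1.2884 0.0000 0.0000
99.8531 88.3603 72.7394 51.5078 22.6500 2.4186 0.0000 0.0000 0.0000
104.4047 94.5467 81.1479 62.9365 38.1837 4.5402 0.0000 0.0000 0.0000 0.0000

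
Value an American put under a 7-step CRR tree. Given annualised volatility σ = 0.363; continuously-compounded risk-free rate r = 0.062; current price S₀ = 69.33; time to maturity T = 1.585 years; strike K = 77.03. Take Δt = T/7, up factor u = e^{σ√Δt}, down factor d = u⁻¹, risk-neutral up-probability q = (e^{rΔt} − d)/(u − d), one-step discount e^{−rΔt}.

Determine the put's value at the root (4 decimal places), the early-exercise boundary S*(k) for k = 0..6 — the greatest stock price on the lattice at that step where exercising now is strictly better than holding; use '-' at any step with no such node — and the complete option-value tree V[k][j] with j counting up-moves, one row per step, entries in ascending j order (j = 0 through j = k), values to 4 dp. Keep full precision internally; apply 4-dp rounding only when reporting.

Δt=0.22643  u=1.18855  d=0.84136  q=0.49764  discount=0.98606
step 7 (expiry): payoffs max(K−S,0) = 56.3378 47.7993 35.7374 18.6983 0.0000 0.0000 0.0000 0.0000
step 6: (k=6,j=0): S=24.5936, (K−S)⁺=52.4364, hold=51.3625 ⇒ V=52.4364 exercise | (k=6,j=1): S=34.7420, (K−S)⁺=42.2880, hold=41.2141 ⇒ V=42.2880 exercise | (k=6,j=2): S=49.0782, (K−S)⁺=27.9518, hold=26.8780 ⇒ V=27.9518 exercise | (k=6,j=3): S=69.3300, (K−S)⁺=7.7000, hold=9.2622 ⇒ V=9.2622 continue | (k=6,j=4): S=97.9387, (K−S)⁺=0.0000, hold=0.0000 ⇒ V=0.0000 continue | (k=6,j=5): S=138.3525, (K−S)⁺=0.0000, hold=0.0000 ⇒ V=0.0000 continue | (k=6,j=6): S=195.4429, (K−S)⁺=0.0000, hold=0.0000 ⇒ V=0.0000 continue  boundary S*=49.0782
step 5: (k=5,j=0): S=29.2307, (K−S)⁺=47.7993, hold=46.7255 ⇒ V=47.7993 exercise | (k=5,j=1): S=41.2926, (K−S)⁺=35.7374, hold=34.6636 ⇒ V=35.7374 exercise | (k=5,j=2): S=58.3317, (K−S)⁺=18.6983, hold=18.3910 ⇒ V=18.6983 exercise | (k=5,j=3): S=82.4020, (K−S)⁺=0.0000, hold=4.5881 ⇒ V=4.5881 continue | (k=5,j=4): S=116.4047, (K−S)⁺=0.0000, hold=0.0000 ⇒ V=0.0000 continue | (k=5,j=5): S=164.4385, (K−S)⁺=0.0000, hold=0.0000 ⇒ V=0.0000 continue  boundary S*=58.3317
step 4: (k=4,j=0): S=34.7420, (K−S)⁺=42.2880, hold=41.2141 ⇒ V=42.2880 exercise | (k=4,j=1): S=49.0782, (K−S)⁺=27.9518, hold=26.8780 ⇒ V=27.9518 exercise | (k=4,j=2): S=69.3300, (K−S)⁺=7.7000, hold=11.5136 ⇒ V=11.5136 continue | (k=4,j=3): S=97.9387, (K−S)⁺=0.0000, hold=2.2727 ⇒ V=2.2727 continue | (k=4,j=4): S=138.3525, (K−S)⁺=0.0000, hold=0.0000 ⇒ V=0.0000 continue  boundary S*=49.0782
step 3: (k=3,j=0): S=41.2926, (K−S)⁺=35.7374, hold=34.6636 ⇒ V=35.7374 exercise | (k=3,j=1): S=58.3317, (K−S)⁺=18.6983, hold=19.4958 ⇒ V=19.4958 continue | (k=3,j=2): S=82.4020, (K−S)⁺=0.0000, hold=6.8185 ⇒ V=6.8185 continue | (k=3,j=3): S=116.4047, (K−S)⁺=0.0000, hold=1.1258 ⇒ V=1.1258 continue  boundary S*=41.2926
step 2: (k=2,j=0): S=49.0782, (K−S)⁺=27.9518, hold=27.2694 ⇒ V=27.9518 exercise | (k=2,j=1): S=69.3300, (K−S)⁺=7.7000, hold=13.0032 ⇒ V=13.0032 continue | (k=2,j=2): S=97.9387, (K−S)⁺=0.0000, hold=3.9300 ⇒ V=3.9300 continue  boundary S*=49.0782
step 1: (k=1,j=0): S=58.3317, (K−S)⁺=18.6983, hold=20.2268 ⇒ V=20.2268 continue | (k=1,j=1): S=82.4020, (K−S)⁺=0.0000, hold=8.3697 ⇒ V=8.3697 continue  boundary S*=-
step 0: (k=0,j=0): S=69.3300, (K−S)⁺=7.7000, hold=14.1264 ⇒ V=14.1264 continue  boundary S*=-

price = 14.1264
boundary = - - 49.0782 41.2926 49.0782 58.3317 49.0782
tree:
14.1264
20.2268 8.3697
27.9518 13.0032 3.9300
35.7374 19.4958 6.8185 1.1258
42.2880 27.9518 11.5136 2.2727 0.0000
47.7993 35.7374 18.6983 4.5881 0.0000 0.0000
52.4364 42.2880 27.9518 9.2622 0.0000 0.0000 0.0000
56.3378 47.7993 35.7374 18.6983 0.0000 0.0000 0.0000 0.0000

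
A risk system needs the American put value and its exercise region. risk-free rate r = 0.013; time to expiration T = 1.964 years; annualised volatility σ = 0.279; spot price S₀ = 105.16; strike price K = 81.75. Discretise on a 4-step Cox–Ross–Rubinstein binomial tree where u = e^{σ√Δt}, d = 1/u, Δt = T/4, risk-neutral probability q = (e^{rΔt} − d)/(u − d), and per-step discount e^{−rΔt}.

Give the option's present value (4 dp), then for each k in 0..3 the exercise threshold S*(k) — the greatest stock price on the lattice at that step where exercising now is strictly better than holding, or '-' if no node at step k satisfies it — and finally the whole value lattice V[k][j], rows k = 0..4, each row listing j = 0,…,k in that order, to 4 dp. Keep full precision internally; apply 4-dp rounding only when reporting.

Δt=0.49100  u=1.21592  d=0.82242  q=0.46755  discount=0.99364
step 4 (expiry): payoffs max(K−S,0) = 33.6402 10.6217 0.0000 0.0000 0.0000
step 3: (k=3,j=0): S=58.4976, (K−S)⁺=23.2524, hold=22.7323 ⇒ V=23.2524 exercise | (k=3,j=1): S=86.4861, (K−S)⁺=0.0000, hold=5.6195 ⇒ V=5.6195 continue | (k=3,j=2): S=127.8659, (K−S)⁺=0.0000, hold=0.0000 ⇒ V=0.0000 continue | (k=3,j=3): S=189.0441, (K−S)⁺=0.0000, hold=0.0000 ⇒ V=0.0000 continue  boundary S*=58.4976
step 2: (k=2,j=0): S=71.1283, (K−S)⁺=10.6217, hold=14.9126 ⇒ V=14.9126 continue | (k=2,j=1): S=105.1600, (K−S)⁺=0.0000, hold=2.9731 ⇒ V=2.9731 continue | (k=2,j=2): S=155.4744, (K−S)⁺=0.0000, hold=0.0000 ⇒ V=0.0000 continue  boundary S*=-
step 1: (k=1,j=0): S=86.4861, (K−S)⁺=0.0000, hold=9.2709 ⇒ V=9.2709 continue | (k=1,j=1): S=127.8659, (K−S)⁺=0.0000, hold=1.5729 ⇒ V=1.5729 continue  boundary S*=-
step 0: (k=0,j=0): S=105.1600, (K−S)⁺=0.0000, hold=5.6356 ⇒ V=5.6356 continue  boundary S*=-

price = 5.6356
boundary = - - - 58.4976
tree:
5.6356
9.2709 1.5729
14.9126 2.9731 0.0000
23.2524 5.6195 0.0000 0.0000
33.6402 10.6217 0.0000 0.0000 0.0000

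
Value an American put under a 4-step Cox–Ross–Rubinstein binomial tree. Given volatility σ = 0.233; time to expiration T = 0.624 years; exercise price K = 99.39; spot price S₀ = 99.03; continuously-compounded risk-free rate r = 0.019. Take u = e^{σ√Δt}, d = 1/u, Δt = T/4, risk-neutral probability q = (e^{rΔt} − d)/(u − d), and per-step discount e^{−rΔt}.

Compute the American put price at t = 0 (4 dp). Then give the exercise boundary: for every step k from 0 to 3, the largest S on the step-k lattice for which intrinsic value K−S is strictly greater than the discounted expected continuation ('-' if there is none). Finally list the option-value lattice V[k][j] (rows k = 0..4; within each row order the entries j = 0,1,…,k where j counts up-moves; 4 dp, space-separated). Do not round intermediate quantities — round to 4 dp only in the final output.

Δt=0.15600, u=1.09640, d=0.91208, q=0.49311, disc=e^(-rΔt)=0.99704
k=4 terminal: V=max(K-S,0) → 30.8572 17.0079 0.3600 0.0000 0.0000
k=3: j=0 S=75.1390 intr=24.2510 cont=23.9568 V=24.2510[EX]; j=1 S=90.3233 intr=9.0667 cont=8.7726 V=9.0667[EX]; j=2 S=108.5760 intr=0.0000 cont=0.1819 V=0.1819[hold]; j=3 S=130.5173 intr=0.0000 cont=0.0000 V=0.0000[hold]  S*(3)=90.3233
k=2: j=0 S=82.3821 intr=17.0079 cont=16.7138 V=17.0079[EX]; j=1 S=99.0300 intr=0.3600 cont=4.6716 V=4.6716[hold]; j=2 S=119.0422 intr=0.0000 cont=0.0919 V=0.0919[hold]  S*(2)=82.3821
k=1: j=0 S=90.3233 intr=9.0667 cont=10.8924 V=10.8924[hold]; j=1 S=108.5760 intr=0.0000 cont=2.4062 V=2.4062[hold]  S*(1)=-
k=0: j=0 S=99.0300 intr=0.3600 cont=6.6879 V=6.6879[hold]  S*(0)=-

price = 6.6879
boundary = - - 82.3821 90.3233
tree:
6.6879
10.8924 2.4062
17.0079 4.6716 0.0919
24.2510 9.0667 0.1819 0.0000
30.8572 17.0079 0.3600 0.0000 0.0000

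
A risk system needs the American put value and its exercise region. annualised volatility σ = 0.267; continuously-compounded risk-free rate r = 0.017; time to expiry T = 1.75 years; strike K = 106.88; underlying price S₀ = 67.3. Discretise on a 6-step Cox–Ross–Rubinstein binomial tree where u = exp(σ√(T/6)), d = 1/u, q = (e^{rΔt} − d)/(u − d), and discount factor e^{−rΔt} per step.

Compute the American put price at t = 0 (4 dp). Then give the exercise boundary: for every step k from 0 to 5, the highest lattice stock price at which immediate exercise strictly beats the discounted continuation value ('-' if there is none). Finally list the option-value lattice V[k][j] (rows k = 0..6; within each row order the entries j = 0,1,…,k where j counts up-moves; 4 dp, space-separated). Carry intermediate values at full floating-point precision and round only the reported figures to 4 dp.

Δt=0.29167  u=1.15511  d=0.86572  q=0.48119  discount=0.99505
step 6 (expiry): payoffs max(K−S,0) = 78.5483 69.0775 56.4409 39.5800 17.0829 0.0000 0.0000
step 5: (k=5,j=0): S=32.7263, (K−S)⁺=74.1537, hold=73.6251 ⇒ V=74.1537 exercise | (k=5,j=1): S=43.6660, (K−S)⁺=63.2140, hold=62.6853 ⇒ V=63.2140 exercise | (k=5,j=2): S=58.2628, (K−S)⁺=48.6172, hold=48.0886 ⇒ V=48.6172 exercise | (k=5,j=3): S=77.7390, (K−S)⁺=29.1410, hold=28.6124 ⇒ V=29.1410 exercise | (k=5,j=4): S=103.7257, (K−S)⁺=3.1543, hold=8.8189 ⇒ V=8.8189 continue | (k=5,j=5): S=138.3993, (K−S)⁺=0.0000, hold=0.0000 ⇒ V=0.0000 continue  boundary S*=77.7390
step 4: (k=4,j=0): S=37.8025, (K−S)⁺=69.0775, hold=68.5489 ⇒ V=69.0775 exercise | (k=4,j=1): S=50.4391, (K−S)⁺=56.4409, hold=55.9122 ⇒ V=56.4409 exercise | (k=4,j=2): S=67.3000, (K−S)⁺=39.5800, hold=39.0514 ⇒ V=39.5800 exercise | (k=4,j=3): S=89.7971, (K−S)⁺=17.0829, hold=19.2665 ⇒ V=19.2665 continue | (k=4,j=4): S=119.8147, (K−S)⁺=0.0000, hold=4.5527 ⇒ V=4.5527 continue  boundary S*=67.3000
step 3: (k=3,j=0): S=43.6660, (K−S)⁺=63.2140, hold=62.6853 ⇒ V=63.2140 exercise | (k=3,j=1): S=58.2628, (K−S)⁺=48.6172, hold=48.0886 ⇒ V=48.6172 exercise | (k=3,j=2): S=77.7390, (K−S)⁺=29.1410, hold=29.6579 ⇒ V=29.6579 continue | (k=3,j=3): S=103.7257, (K−S)⁺=3.1543, hold=12.1261 ⇒ V=12.1261 continue  boundary S*=58.2628
step 2: (k=2,j=0): S=50.4391, (K−S)⁺=56.4409, hold=55.9122 ⇒ V=56.4409 exercise | (k=2,j=1): S=67.3000, (K−S)⁺=39.5800, hold=39.2989 ⇒ V=39.5800 exercise | (k=2,j=2): S=89.7971, (K−S)⁺=17.0829, hold=21.1168 ⇒ V=21.1168 continue  boundary S*=67.3000
step 1: (k=1,j=0): S=58.2628, (K−S)⁺=48.6172, hold=48.0886 ⇒ V=48.6172 exercise | (k=1,j=1): S=77.7390, (K−S)⁺=29.1410, hold=30.5439 ⇒ V=30.5439 continue  boundary S*=58.2628
step 0: (k=0,j=0): S=67.3000, (K−S)⁺=39.5800, hold=39.7231 ⇒ V=39.7231 continue  boundary S*=-

price = 39.7231
boundary = - 58.2628 67.3000 58.2628 67.3000 77.7390
tree:
39.7231
48.6172 30.5439
56.4409 39.5800 21.1168
63.2140 48.6172 29.6579 12.1261
69.0775 56.4409 39.5800 19.2665 4.5527
74.1537 63.2140 48.6172 29.1410 8.8189 0.0000
78.5483 69.0775 56.4409 39.5800 17.0829 0.0000 0.0000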